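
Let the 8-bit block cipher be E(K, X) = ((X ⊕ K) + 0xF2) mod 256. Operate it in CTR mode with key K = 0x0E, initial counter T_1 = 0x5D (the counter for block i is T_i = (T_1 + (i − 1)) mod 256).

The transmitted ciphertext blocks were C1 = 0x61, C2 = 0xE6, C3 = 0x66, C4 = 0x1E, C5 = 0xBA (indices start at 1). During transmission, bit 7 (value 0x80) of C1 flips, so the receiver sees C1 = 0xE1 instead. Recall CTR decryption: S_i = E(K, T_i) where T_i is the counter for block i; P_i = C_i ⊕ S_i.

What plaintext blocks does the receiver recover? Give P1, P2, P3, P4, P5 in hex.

P1 = 0xA4, P2 = 0xA4, P3 = 0x25, P4 = 0x7E, P5 = 0xDB

Only C1 changed, to 0xE1. In CTR, a change in C_i flips the same bit in P_i only; the keystream is unaffected. Decrypting the received ciphertext:
P1: T = 0x5D, S = E(K, T) = 0x45; 0xE1 ⊕ 0x45 = 0xA4.
P2: T = 0x5E, S = E(K, T) = 0x42; 0xE6 ⊕ 0x42 = 0xA4.
P3: T = 0x5F, S = E(K, T) = 0x43; 0x66 ⊕ 0x43 = 0x25.
P4: T = 0x60, S = E(K, T) = 0x60; 0x1E ⊕ 0x60 = 0x7E.
P5: T = 0x61, S = E(K, T) = 0x61; 0xBA ⊕ 0x61 = 0xDB.
Blocks that differ from the original plaintext: P1.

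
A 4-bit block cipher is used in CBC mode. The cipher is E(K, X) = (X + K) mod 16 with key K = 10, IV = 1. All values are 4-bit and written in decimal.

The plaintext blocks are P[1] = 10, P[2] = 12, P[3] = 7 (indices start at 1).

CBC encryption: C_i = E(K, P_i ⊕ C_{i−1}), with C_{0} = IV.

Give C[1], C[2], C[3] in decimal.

C[1] = 5, C[2] = 3, C[3] = 14

C[1]: P[1] ⊕ 1 = 11; E(K, 11) = 5.
C[2]: P[2] ⊕ 5 = 9; E(K, 9) = 3.
C[3]: P[3] ⊕ 3 = 4; E(K, 4) = 14.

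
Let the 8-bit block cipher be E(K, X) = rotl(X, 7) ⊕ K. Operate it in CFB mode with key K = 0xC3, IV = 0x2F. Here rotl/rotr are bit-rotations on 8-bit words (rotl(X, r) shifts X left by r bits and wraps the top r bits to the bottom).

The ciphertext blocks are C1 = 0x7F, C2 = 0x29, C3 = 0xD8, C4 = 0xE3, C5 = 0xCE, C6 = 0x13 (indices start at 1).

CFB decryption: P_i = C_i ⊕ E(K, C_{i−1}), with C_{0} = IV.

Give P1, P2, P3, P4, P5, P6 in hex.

P1 = 0x2B, P2 = 0x55, P3 = 0x8F, P4 = 0x4C, P5 = 0xFC, P6 = 0xB7

P1: E(K, 0x2F) = 0x54; 0x7F ⊕ 0x54 = 0x2B.
P2: E(K, 0x7F) = 0x7C; 0x29 ⊕ 0x7C = 0x55.
P3: E(K, 0x29) = 0x57; 0xD8 ⊕ 0x57 = 0x8F.
P4: E(K, 0xD8) = 0xAF; 0xE3 ⊕ 0xAF = 0x4C.
P5: E(K, 0xE3) = 0x32; 0xCE ⊕ 0x32 = 0xFC.
P6: E(K, 0xCE) = 0xA4; 0x13 ⊕ 0xA4 = 0xB7.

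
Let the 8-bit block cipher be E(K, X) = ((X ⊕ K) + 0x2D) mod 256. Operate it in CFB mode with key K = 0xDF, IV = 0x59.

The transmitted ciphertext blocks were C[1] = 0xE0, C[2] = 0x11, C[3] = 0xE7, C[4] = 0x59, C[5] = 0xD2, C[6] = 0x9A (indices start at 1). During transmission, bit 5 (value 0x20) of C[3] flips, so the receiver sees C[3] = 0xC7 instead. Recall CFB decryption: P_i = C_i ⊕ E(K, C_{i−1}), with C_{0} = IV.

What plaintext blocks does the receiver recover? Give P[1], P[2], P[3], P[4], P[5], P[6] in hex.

P[1] = 0x53, P[2] = 0x7D, P[3] = 0x3C, P[4] = 0x1C, P[5] = 0x61, P[6] = 0xA0

Only C[3] changed, to 0xC7. In CFB, a change in C_i flips the same bit in P_i and garbles P_{i+1}. Decrypting the received ciphertext:
P[1]: E(K, 0x59) = 0xB3; 0xE0 ⊕ 0xB3 = 0x53.
P[2]: E(K, 0xE0) = 0x6C; 0x11 ⊕ 0x6C = 0x7D.
P[3]: E(K, 0x11) = 0xFB; 0xC7 ⊕ 0xFB = 0x3C.
P[4]: E(K, 0xC7) = 0x45; 0x59 ⊕ 0x45 = 0x1C.
P[5]: E(K, 0x59) = 0xB3; 0xD2 ⊕ 0xB3 = 0x61.
P[6]: E(K, 0xD2) = 0x3A; 0x9A ⊕ 0x3A = 0xA0.
Blocks that differ from the original plaintext: P[3], P[4].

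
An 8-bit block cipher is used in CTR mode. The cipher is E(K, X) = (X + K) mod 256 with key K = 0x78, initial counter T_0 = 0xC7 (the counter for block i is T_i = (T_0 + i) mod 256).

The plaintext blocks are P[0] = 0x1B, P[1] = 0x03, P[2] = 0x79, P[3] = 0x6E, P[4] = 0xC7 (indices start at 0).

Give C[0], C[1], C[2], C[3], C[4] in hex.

CTR encryption: S_i = E(K, T_i) where T_i is the counter for block i; C_i = P_i ⊕ S_i.
C[0]: T = 0xC7, S = E(K, T) = 0x3F; 0x1B ⊕ 0x3F = 0x24.
C[1]: T = 0xC8, S = E(K, T) = 0x40; 0x03 ⊕ 0x40 = 0x43.
C[2]: T = 0xC9, S = E(K, T) = 0x41; 0x79 ⊕ 0x41 = 0x38.
C[3]: T = 0xCA, S = E(K, T) = 0x42; 0x6E ⊕ 0x42 = 0x2C.
C[4]: T = 0xCB, S = E(K, T) = 0x43; 0xC7 ⊕ 0x43 = 0x84.

C[0] = 0x24, C[1] = 0x43, C[2] = 0x38, C[3] = 0x2C, C[4] = 0x84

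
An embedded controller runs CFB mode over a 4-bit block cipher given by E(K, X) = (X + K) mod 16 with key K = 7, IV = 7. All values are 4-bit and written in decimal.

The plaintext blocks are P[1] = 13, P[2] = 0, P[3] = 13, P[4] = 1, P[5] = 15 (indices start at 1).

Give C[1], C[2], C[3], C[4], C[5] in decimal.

CFB encryption: C_i = P_i ⊕ E(K, C_{i−1}), with C_{0} = IV.
C[1]: E(K, 7) = 14; 13 ⊕ 14 = 3.
C[2]: E(K, 3) = 10; 0 ⊕ 10 = 10.
C[3]: E(K, 10) = 1; 13 ⊕ 1 = 12.
C[4]: E(K, 12) = 3; 1 ⊕ 3 = 2.
C[5]: E(K, 2) = 9; 15 ⊕ 9 = 6.

C[1] = 3, C[2] = 10, C[3] = 12, C[4] = 2, C[5] = 6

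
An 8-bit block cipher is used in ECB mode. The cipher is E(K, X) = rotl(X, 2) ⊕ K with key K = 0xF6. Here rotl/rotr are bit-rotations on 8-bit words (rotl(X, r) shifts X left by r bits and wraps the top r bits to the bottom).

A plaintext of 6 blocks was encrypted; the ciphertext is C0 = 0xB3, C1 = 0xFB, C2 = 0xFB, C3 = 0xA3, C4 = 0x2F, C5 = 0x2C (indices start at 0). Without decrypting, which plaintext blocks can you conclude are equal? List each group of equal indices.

P1 = P2

ECB encrypts each block independently with the same key, so equal ciphertext blocks imply equal plaintext blocks.
C1 = C2 = 0xFB, so P1 = P2.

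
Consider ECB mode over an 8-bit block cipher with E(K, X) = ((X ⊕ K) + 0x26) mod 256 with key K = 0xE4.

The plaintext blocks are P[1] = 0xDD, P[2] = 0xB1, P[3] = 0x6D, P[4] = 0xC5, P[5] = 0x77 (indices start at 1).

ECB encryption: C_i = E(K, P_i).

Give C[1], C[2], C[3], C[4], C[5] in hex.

C[1]: E(K, 0xDD) = 0x5F.
C[2]: E(K, 0xB1) = 0x7B.
C[3]: E(K, 0x6D) = 0xAF.
C[4]: E(K, 0xC5) = 0x47.
C[5]: E(K, 0x77) = 0xB9.

C[1] = 0x5F, C[2] = 0x7B, C[3] = 0xAF, C[4] = 0x47, C[5] = 0xB9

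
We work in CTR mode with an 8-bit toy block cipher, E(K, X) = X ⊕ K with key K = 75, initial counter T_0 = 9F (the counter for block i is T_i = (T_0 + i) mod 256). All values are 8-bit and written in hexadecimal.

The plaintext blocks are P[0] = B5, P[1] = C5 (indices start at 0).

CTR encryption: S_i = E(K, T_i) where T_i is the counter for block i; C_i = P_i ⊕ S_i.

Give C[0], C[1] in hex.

C[0] = 5F, C[1] = 10

C[0]: T = 9F, S = E(K, T) = EA; B5 ⊕ EA = 5F.
C[1]: T = A0, S = E(K, T) = D5; C5 ⊕ D5 = 10.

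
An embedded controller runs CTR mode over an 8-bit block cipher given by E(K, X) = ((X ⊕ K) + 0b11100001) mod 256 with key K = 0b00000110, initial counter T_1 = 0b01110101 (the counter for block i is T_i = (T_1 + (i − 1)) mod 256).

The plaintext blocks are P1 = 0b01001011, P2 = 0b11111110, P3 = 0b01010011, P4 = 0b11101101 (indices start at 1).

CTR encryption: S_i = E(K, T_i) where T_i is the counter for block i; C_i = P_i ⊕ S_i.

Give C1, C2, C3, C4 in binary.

C1 = 0b00011111, C2 = 0b10101111, C3 = 0b00000001, C4 = 0b10110010

C1: T = 0b01110101, S = E(K, T) = 0b01010100; 0b01001011 ⊕ 0b01010100 = 0b00011111.
C2: T = 0b01110110, S = E(K, T) = 0b01010001; 0b11111110 ⊕ 0b01010001 = 0b10101111.
C3: T = 0b01110111, S = E(K, T) = 0b01010010; 0b01010011 ⊕ 0b01010010 = 0b00000001.
C4: T = 0b01111000, S = E(K, T) = 0b01011111; 0b11101101 ⊕ 0b01011111 = 0b10110010.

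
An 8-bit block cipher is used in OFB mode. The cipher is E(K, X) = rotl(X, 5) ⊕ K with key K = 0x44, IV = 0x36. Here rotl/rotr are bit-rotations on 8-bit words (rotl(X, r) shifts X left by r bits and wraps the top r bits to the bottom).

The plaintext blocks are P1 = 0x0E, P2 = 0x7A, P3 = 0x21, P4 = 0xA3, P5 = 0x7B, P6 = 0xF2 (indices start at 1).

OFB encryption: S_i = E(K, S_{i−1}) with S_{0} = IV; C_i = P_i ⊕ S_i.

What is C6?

C6 = 0x4C

C1: S = E(K, 0x36) = 0x82; 0x0E ⊕ 0x82 = 0x8C.
C2: S = E(K, 0x82) = 0x14; 0x7A ⊕ 0x14 = 0x6E.
C3: S = E(K, 0x14) = 0xC6; 0x21 ⊕ 0xC6 = 0xE7.
C4: S = E(K, 0xC6) = 0x9C; 0xA3 ⊕ 0x9C = 0x3F.
C5: S = E(K, 0x9C) = 0xD7; 0x7B ⊕ 0xD7 = 0xAC.
C6: S = E(K, 0xD7) = 0xBE; 0xF2 ⊕ 0xBE = 0x4C.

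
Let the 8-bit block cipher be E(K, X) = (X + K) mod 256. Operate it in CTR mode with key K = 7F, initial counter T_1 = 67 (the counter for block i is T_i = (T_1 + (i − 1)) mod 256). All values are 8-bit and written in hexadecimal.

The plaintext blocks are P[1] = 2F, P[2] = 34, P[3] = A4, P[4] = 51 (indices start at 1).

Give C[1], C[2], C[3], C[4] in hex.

C[1] = C9, C[2] = D3, C[3] = 4C, C[4] = B8

CTR encryption: S_i = E(K, T_i) where T_i is the counter for block i; C_i = P_i ⊕ S_i.
C[1]: T = 67, S = E(K, T) = E6; 2F ⊕ E6 = C9.
C[2]: T = 68, S = E(K, T) = E7; 34 ⊕ E7 = D3.
C[3]: T = 69, S = E(K, T) = E8; A4 ⊕ E8 = 4C.
C[4]: T = 6A, S = E(K, T) = E9; 51 ⊕ E9 = B8.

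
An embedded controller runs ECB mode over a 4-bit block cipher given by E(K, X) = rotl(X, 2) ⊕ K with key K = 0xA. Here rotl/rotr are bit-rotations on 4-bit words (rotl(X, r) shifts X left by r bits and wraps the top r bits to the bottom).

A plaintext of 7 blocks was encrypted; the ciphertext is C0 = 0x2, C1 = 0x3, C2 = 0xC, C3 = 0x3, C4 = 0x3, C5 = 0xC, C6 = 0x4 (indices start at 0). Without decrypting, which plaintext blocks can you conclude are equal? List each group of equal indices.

ECB encrypts each block independently with the same key, so equal ciphertext blocks imply equal plaintext blocks.
C1 = C3 = C4 = 0x3, so P1 = P3 = P4.
C2 = C5 = 0xC, so P2 = P5.

P1 = P3 = P4; P2 = P5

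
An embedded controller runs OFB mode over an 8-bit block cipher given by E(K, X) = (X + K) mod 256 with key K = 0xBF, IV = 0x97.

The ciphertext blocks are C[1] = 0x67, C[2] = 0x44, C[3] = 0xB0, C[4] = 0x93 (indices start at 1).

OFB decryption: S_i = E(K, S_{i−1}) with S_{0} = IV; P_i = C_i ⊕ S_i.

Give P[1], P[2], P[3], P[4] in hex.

P[1] = 0x31, P[2] = 0x51, P[3] = 0x64, P[4] = 0x00

P[1]: S = E(K, 0x97) = 0x56; 0x67 ⊕ 0x56 = 0x31.
P[2]: S = E(K, 0x56) = 0x15; 0x44 ⊕ 0x15 = 0x51.
P[3]: S = E(K, 0x15) = 0xD4; 0xB0 ⊕ 0xD4 = 0x64.
P[4]: S = E(K, 0xD4) = 0x93; 0x93 ⊕ 0x93 = 0x00.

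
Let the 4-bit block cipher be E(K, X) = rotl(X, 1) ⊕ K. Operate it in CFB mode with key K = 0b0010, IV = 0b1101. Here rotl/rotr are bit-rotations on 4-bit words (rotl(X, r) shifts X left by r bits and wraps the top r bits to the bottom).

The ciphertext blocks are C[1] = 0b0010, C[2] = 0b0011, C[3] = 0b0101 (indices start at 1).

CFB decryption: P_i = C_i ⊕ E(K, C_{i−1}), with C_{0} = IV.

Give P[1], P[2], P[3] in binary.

P[1] = 0b1011, P[2] = 0b0101, P[3] = 0b0001

P[1]: E(K, 0b1101) = 0b1001; 0b0010 ⊕ 0b1001 = 0b1011.
P[2]: E(K, 0b0010) = 0b0110; 0b0011 ⊕ 0b0110 = 0b0101.
P[3]: E(K, 0b0011) = 0b0100; 0b0101 ⊕ 0b0100 = 0b0001.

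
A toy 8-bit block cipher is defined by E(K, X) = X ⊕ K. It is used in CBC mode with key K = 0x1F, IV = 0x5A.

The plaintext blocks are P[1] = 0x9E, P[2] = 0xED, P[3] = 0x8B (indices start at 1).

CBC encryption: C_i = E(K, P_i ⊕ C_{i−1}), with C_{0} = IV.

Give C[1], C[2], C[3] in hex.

C[1]: P[1] ⊕ 0x5A = 0xC4; E(K, 0xC4) = 0xDB.
C[2]: P[2] ⊕ 0xDB = 0x36; E(K, 0x36) = 0x29.
C[3]: P[3] ⊕ 0x29 = 0xA2; E(K, 0xA2) = 0xBD.

C[1] = 0xDB, C[2] = 0x29, C[3] = 0xBD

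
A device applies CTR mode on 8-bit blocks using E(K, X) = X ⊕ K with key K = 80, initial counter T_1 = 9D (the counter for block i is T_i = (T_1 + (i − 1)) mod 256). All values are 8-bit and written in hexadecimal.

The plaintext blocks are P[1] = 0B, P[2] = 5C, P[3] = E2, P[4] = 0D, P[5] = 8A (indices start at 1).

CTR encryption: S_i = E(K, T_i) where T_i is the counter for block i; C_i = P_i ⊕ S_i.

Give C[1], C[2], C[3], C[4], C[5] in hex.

C[1]: T = 9D, S = E(K, T) = 1D; 0B ⊕ 1D = 16.
C[2]: T = 9E, S = E(K, T) = 1E; 5C ⊕ 1E = 42.
C[3]: T = 9F, S = E(K, T) = 1F; E2 ⊕ 1F = FD.
C[4]: T = A0, S = E(K, T) = 20; 0D ⊕ 20 = 2D.
C[5]: T = A1, S = E(K, T) = 21; 8A ⊕ 21 = AB.

C[1] = 16, C[2] = 42, C[3] = FD, C[4] = 2D, C[5] = AB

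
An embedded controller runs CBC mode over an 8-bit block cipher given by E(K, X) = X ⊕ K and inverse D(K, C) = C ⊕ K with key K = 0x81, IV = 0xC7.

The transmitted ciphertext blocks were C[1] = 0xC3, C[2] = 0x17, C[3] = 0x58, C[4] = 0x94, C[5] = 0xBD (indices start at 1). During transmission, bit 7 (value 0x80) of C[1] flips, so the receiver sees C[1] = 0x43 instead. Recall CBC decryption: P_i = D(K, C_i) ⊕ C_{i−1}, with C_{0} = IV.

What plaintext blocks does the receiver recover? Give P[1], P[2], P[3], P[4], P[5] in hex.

Only C[1] changed, to 0x43. In CBC, a change in C_i garbles P_i and flips the same bit in P_{i+1}. Decrypting the received ciphertext:
P[1]: D(K, 0x43) = 0xC2; 0xC2 ⊕ 0xC7 = 0x05.
P[2]: D(K, 0x17) = 0x96; 0x96 ⊕ 0x43 = 0xD5.
P[3]: D(K, 0x58) = 0xD9; 0xD9 ⊕ 0x17 = 0xCE.
P[4]: D(K, 0x94) = 0x15; 0x15 ⊕ 0x58 = 0x4D.
P[5]: D(K, 0xBD) = 0x3C; 0x3C ⊕ 0x94 = 0xA8.
Blocks that differ from the original plaintext: P[1], P[2].

P[1] = 0x05, P[2] = 0xD5, P[3] = 0xCE, P[4] = 0x4D, P[5] = 0xA8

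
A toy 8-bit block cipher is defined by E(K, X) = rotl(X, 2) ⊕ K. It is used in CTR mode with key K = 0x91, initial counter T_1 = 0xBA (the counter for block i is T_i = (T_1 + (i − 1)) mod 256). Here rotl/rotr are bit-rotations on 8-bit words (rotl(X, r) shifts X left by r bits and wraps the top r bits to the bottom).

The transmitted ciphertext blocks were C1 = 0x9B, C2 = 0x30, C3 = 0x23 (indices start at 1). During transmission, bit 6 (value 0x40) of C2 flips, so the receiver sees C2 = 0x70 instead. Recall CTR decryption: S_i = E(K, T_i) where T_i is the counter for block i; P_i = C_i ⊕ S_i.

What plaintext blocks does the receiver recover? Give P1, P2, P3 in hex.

Only C2 changed, to 0x70. In CTR, a change in C_i flips the same bit in P_i only; the keystream is unaffected. Decrypting the received ciphertext:
P1: T = 0xBA, S = E(K, T) = 0x7B; 0x9B ⊕ 0x7B = 0xE0.
P2: T = 0xBB, S = E(K, T) = 0x7F; 0x70 ⊕ 0x7F = 0x0F.
P3: T = 0xBC, S = E(K, T) = 0x63; 0x23 ⊕ 0x63 = 0x40.
Blocks that differ from the original plaintext: P2.

P1 = 0xE0, P2 = 0x0F, P3 = 0x40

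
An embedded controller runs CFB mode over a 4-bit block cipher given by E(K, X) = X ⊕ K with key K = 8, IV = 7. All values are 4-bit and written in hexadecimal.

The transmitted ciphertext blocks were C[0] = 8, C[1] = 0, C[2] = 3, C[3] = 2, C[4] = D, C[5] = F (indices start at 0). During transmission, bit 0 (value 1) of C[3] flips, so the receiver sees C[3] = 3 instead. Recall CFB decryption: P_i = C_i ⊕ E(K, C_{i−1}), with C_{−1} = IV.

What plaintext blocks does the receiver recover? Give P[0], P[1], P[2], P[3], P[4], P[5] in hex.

P[0] = 7, P[1] = 0, P[2] = B, P[3] = 8, P[4] = 6, P[5] = A

Only C[3] changed, to 3. In CFB, a change in C_i flips the same bit in P_i and garbles P_{i+1}. Decrypting the received ciphertext:
P[0]: E(K, 7) = F; 8 ⊕ F = 7.
P[1]: E(K, 8) = 0; 0 ⊕ 0 = 0.
P[2]: E(K, 0) = 8; 3 ⊕ 8 = B.
P[3]: E(K, 3) = B; 3 ⊕ B = 8.
P[4]: E(K, 3) = B; D ⊕ B = 6.
P[5]: E(K, D) = 5; F ⊕ 5 = A.
Blocks that differ from the original plaintext: P[3], P[4].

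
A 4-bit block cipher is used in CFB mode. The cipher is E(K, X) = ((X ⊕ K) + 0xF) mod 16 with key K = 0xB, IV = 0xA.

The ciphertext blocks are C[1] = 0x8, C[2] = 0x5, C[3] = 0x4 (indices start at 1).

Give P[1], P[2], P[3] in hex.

P[1] = 0x8, P[2] = 0x7, P[3] = 0x9

CFB decryption: P_i = C_i ⊕ E(K, C_{i−1}), with C_{0} = IV.
P[1]: E(K, 0xA) = 0x0; 0x8 ⊕ 0x0 = 0x8.
P[2]: E(K, 0x8) = 0x2; 0x5 ⊕ 0x2 = 0x7.
P[3]: E(K, 0x5) = 0xD; 0x4 ⊕ 0xD = 0x9.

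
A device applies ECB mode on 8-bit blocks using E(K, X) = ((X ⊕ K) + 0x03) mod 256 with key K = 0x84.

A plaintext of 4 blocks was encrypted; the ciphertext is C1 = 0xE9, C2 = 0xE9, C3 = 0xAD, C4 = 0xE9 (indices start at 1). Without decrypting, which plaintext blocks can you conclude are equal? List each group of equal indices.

ECB encrypts each block independently with the same key, so equal ciphertext blocks imply equal plaintext blocks.
C1 = C2 = C4 = 0xE9, so P1 = P2 = P4.

P1 = P2 = P4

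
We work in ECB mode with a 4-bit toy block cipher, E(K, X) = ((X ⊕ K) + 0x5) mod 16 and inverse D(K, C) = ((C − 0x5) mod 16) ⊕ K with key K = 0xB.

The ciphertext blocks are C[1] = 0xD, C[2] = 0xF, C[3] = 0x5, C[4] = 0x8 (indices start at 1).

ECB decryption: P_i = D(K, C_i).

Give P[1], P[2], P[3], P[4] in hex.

P[1] = 0x3, P[2] = 0x1, P[3] = 0xB, P[4] = 0x8

P[1]: D(K, 0xD) = 0x3.
P[2]: D(K, 0xF) = 0x1.
P[3]: D(K, 0x5) = 0xB.
P[4]: D(K, 0x8) = 0x8.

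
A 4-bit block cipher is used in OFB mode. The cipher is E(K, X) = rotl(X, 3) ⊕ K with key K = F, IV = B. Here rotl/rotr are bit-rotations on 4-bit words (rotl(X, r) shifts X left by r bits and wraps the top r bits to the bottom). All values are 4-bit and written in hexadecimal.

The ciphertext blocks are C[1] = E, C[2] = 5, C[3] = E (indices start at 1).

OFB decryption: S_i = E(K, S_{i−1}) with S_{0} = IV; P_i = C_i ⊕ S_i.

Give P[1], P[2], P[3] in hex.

P[1] = C, P[2] = B, P[3] = 6

P[1]: S = E(K, B) = 2; E ⊕ 2 = C.
P[2]: S = E(K, 2) = E; 5 ⊕ E = B.
P[3]: S = E(K, E) = 8; E ⊕ 8 = 6.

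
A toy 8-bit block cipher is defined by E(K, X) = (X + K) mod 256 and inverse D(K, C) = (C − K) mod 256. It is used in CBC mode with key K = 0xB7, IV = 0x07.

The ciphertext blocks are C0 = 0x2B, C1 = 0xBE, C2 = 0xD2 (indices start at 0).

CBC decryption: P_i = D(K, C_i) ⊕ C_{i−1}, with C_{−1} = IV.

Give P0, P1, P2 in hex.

P0: D(K, 0x2B) = 0x74; 0x74 ⊕ 0x07 = 0x73.
P1: D(K, 0xBE) = 0x07; 0x07 ⊕ 0x2B = 0x2C.
P2: D(K, 0xD2) = 0x1B; 0x1B ⊕ 0xBE = 0xA5.

P0 = 0x73, P1 = 0x2C, P2 = 0xA5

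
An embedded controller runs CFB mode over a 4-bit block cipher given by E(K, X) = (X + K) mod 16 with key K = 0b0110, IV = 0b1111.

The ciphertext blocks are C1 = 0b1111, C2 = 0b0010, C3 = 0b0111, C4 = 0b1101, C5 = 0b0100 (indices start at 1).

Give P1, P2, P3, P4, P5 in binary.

CFB decryption: P_i = C_i ⊕ E(K, C_{i−1}), with C_{0} = IV.
P1: E(K, 0b1111) = 0b0101; 0b1111 ⊕ 0b0101 = 0b1010.
P2: E(K, 0b1111) = 0b0101; 0b0010 ⊕ 0b0101 = 0b0111.
P3: E(K, 0b0010) = 0b1000; 0b0111 ⊕ 0b1000 = 0b1111.
P4: E(K, 0b0111) = 0b1101; 0b1101 ⊕ 0b1101 = 0b0000.
P5: E(K, 0b1101) = 0b0011; 0b0100 ⊕ 0b0011 = 0b0111.

P1 = 0b1010, P2 = 0b0111, P3 = 0b1111, P4 = 0b0000, P5 = 0b0111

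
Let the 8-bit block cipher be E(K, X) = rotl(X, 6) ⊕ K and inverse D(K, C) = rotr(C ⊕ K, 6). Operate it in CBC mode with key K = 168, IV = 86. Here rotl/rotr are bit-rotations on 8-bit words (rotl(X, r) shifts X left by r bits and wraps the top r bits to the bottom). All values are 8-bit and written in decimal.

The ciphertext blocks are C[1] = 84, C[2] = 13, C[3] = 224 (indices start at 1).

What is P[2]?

P[2] = 194

CBC decryption: P_i = D(K, C_i) ⊕ C_{i−1}, with C_{0} = IV.
P[2]: D(K, 13) = 150; 150 ⊕ 84 = 194.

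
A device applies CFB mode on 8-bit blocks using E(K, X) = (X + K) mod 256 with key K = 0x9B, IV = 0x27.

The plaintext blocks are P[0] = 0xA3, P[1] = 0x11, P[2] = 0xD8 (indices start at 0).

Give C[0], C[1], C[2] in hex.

C[0] = 0x61, C[1] = 0xED, C[2] = 0x50

CFB encryption: C_i = P_i ⊕ E(K, C_{i−1}), with C_{−1} = IV.
C[0]: E(K, 0x27) = 0xC2; 0xA3 ⊕ 0xC2 = 0x61.
C[1]: E(K, 0x61) = 0xFC; 0x11 ⊕ 0xFC = 0xED.
C[2]: E(K, 0xED) = 0x88; 0xD8 ⊕ 0x88 = 0x50.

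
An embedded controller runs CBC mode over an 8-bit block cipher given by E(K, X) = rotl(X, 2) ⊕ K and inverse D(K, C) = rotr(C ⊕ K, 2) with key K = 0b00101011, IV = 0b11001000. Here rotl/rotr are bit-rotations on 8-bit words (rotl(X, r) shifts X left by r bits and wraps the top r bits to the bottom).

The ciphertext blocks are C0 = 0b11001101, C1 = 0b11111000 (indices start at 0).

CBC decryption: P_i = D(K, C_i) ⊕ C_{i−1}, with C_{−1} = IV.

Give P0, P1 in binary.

P0: D(K, 0b11001101) = 0b10111001; 0b10111001 ⊕ 0b11001000 = 0b01110001.
P1: D(K, 0b11111000) = 0b11110100; 0b11110100 ⊕ 0b11001101 = 0b00111001.

P0 = 0b01110001, P1 = 0b00111001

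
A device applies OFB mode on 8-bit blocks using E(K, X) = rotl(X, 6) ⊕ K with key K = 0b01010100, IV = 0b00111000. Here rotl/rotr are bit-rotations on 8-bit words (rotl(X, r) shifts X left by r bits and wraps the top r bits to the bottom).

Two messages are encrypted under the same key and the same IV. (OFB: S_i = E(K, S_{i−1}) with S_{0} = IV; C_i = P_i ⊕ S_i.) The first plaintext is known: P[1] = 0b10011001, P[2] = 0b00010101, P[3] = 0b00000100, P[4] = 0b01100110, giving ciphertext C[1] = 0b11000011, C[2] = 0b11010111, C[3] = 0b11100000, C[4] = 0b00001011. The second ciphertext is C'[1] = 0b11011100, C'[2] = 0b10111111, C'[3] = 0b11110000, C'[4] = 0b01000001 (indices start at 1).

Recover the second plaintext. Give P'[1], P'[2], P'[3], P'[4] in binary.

In OFB with a reused IV, both messages share the same keystream S_i, so C_i ⊕ C'_i = P_i ⊕ P'_i and thus P'_i = P_i ⊕ C_i ⊕ C'_i.
P'[1]: 0b10011001 ⊕ 0b11000011 ⊕ 0b11011100 = 0b10000110.
P'[2]: 0b00010101 ⊕ 0b11010111 ⊕ 0b10111111 = 0b01111101.
P'[3]: 0b00000100 ⊕ 0b11100000 ⊕ 0b11110000 = 0b00010100.
P'[4]: 0b01100110 ⊕ 0b00001011 ⊕ 0b01000001 = 0b00101100.

P'[1] = 0b10000110, P'[2] = 0b01111101, P'[3] = 0b00010100, P'[4] = 0b00101100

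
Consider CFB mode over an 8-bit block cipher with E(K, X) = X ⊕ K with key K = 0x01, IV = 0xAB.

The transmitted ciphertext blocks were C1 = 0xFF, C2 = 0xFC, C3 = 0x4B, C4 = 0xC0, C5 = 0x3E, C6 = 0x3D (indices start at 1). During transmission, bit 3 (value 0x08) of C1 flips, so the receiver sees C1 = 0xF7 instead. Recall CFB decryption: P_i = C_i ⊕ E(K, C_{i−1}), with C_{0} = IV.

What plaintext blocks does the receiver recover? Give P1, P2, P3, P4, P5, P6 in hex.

Only C1 changed, to 0xF7. In CFB, a change in C_i flips the same bit in P_i and garbles P_{i+1}. Decrypting the received ciphertext:
P1: E(K, 0xAB) = 0xAA; 0xF7 ⊕ 0xAA = 0x5D.
P2: E(K, 0xF7) = 0xF6; 0xFC ⊕ 0xF6 = 0x0A.
P3: E(K, 0xFC) = 0xFD; 0x4B ⊕ 0xFD = 0xB6.
P4: E(K, 0x4B) = 0x4A; 0xC0 ⊕ 0x4A = 0x8A.
P5: E(K, 0xC0) = 0xC1; 0x3E ⊕ 0xC1 = 0xFF.
P6: E(K, 0x3E) = 0x3F; 0x3D ⊕ 0x3F = 0x02.
Blocks that differ from the original plaintext: P1, P2.

P1 = 0x5D, P2 = 0x0A, P3 = 0xB6, P4 = 0x8A, P5 = 0xFF, P6 = 0x02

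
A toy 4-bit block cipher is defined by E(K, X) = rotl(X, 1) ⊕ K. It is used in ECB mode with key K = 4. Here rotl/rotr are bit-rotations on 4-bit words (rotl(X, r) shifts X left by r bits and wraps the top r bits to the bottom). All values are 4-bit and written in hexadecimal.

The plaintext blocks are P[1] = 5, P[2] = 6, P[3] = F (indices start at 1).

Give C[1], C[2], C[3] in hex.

ECB encryption: C_i = E(K, P_i).
C[1]: E(K, 5) = E.
C[2]: E(K, 6) = 8.
C[3]: E(K, F) = B.

C[1] = E, C[2] = 8, C[3] = B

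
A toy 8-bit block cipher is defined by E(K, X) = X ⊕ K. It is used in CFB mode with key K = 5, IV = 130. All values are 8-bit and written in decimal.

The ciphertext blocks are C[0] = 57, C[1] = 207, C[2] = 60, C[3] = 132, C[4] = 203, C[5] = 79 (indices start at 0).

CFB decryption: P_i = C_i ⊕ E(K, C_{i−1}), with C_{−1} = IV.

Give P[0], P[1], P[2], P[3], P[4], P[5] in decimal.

P[0]: E(K, 130) = 135; 57 ⊕ 135 = 190.
P[1]: E(K, 57) = 60; 207 ⊕ 60 = 243.
P[2]: E(K, 207) = 202; 60 ⊕ 202 = 246.
P[3]: E(K, 60) = 57; 132 ⊕ 57 = 189.
P[4]: E(K, 132) = 129; 203 ⊕ 129 = 74.
P[5]: E(K, 203) = 206; 79 ⊕ 206 = 129.

P[0] = 190, P[1] = 243, P[2] = 246, P[3] = 189, P[4] = 74, P[5] = 129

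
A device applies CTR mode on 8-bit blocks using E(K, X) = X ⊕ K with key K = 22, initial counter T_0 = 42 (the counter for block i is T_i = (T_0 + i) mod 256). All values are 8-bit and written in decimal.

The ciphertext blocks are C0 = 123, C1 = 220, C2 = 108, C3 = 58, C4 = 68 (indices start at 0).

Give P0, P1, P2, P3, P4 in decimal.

CTR decryption: S_i = E(K, T_i) where T_i is the counter for block i; P_i = C_i ⊕ S_i.
P0: T = 42, S = E(K, T) = 60; 123 ⊕ 60 = 71.
P1: T = 43, S = E(K, T) = 61; 220 ⊕ 61 = 225.
P2: T = 44, S = E(K, T) = 58; 108 ⊕ 58 = 86.
P3: T = 45, S = E(K, T) = 59; 58 ⊕ 59 = 1.
P4: T = 46, S = E(K, T) = 56; 68 ⊕ 56 = 124.

P0 = 71, P1 = 225, P2 = 86, P3 = 1, P4 = 124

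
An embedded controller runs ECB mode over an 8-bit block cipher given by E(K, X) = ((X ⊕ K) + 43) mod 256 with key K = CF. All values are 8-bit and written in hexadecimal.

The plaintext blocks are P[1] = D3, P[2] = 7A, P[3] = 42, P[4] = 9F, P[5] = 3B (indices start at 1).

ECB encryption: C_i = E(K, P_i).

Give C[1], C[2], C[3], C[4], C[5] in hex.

C[1] = 5F, C[2] = F8, C[3] = D0, C[4] = 93, C[5] = 37

C[1]: E(K, D3) = 5F.
C[2]: E(K, 7A) = F8.
C[3]: E(K, 42) = D0.
C[4]: E(K, 9F) = 93.
C[5]: E(K, 3B) = 37.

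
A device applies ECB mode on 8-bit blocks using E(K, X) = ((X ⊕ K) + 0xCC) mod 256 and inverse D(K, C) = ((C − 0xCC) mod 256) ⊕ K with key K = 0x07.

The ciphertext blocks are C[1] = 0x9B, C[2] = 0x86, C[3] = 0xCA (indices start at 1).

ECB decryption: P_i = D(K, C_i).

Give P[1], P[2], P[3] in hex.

P[1]: D(K, 0x9B) = 0xC8.
P[2]: D(K, 0x86) = 0xBD.
P[3]: D(K, 0xCA) = 0xF9.

P[1] = 0xC8, P[2] = 0xBD, P[3] = 0xF9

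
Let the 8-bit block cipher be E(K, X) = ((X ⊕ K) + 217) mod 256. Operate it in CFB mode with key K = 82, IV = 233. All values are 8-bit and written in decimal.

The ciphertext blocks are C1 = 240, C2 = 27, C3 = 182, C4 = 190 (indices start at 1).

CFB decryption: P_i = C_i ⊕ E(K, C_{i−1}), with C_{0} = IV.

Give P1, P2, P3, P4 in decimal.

P1: E(K, 233) = 148; 240 ⊕ 148 = 100.
P2: E(K, 240) = 123; 27 ⊕ 123 = 96.
P3: E(K, 27) = 34; 182 ⊕ 34 = 148.
P4: E(K, 182) = 189; 190 ⊕ 189 = 3.

P1 = 100, P2 = 96, P3 = 148, P4 = 3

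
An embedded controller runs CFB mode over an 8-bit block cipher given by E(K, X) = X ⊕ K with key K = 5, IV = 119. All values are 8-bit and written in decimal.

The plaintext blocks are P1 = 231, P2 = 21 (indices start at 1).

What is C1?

CFB encryption: C_i = P_i ⊕ E(K, C_{i−1}), with C_{0} = IV.
C1: E(K, 119) = 114; 231 ⊕ 114 = 149.

C1 = 149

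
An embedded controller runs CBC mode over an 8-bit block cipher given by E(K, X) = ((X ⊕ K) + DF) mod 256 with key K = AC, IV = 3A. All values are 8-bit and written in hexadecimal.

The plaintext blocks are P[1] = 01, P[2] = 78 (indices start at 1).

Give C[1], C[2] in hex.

C[1] = 76, C[2] = 81

CBC encryption: C_i = E(K, P_i ⊕ C_{i−1}), with C_{0} = IV.
C[1]: P[1] ⊕ 3A = 3B; E(K, 3B) = 76.
C[2]: P[2] ⊕ 76 = 0E; E(K, 0E) = 81.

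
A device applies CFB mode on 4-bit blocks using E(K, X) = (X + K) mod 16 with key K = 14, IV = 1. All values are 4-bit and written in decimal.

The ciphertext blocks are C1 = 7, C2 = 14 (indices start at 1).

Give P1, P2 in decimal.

P1 = 8, P2 = 11

CFB decryption: P_i = C_i ⊕ E(K, C_{i−1}), with C_{0} = IV.
P1: E(K, 1) = 15; 7 ⊕ 15 = 8.
P2: E(K, 7) = 5; 14 ⊕ 5 = 11.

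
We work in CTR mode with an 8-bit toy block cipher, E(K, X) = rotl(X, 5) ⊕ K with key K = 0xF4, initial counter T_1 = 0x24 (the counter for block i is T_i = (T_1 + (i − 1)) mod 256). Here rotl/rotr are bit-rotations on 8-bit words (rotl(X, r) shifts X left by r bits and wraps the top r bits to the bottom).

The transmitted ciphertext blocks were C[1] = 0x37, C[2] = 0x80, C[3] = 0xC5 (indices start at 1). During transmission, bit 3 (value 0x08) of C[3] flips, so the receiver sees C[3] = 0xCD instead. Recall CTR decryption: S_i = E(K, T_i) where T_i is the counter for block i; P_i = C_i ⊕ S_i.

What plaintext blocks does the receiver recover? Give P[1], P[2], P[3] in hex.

P[1] = 0x47, P[2] = 0xD0, P[3] = 0xFD

Only C[3] changed, to 0xCD. In CTR, a change in C_i flips the same bit in P_i only; the keystream is unaffected. Decrypting the received ciphertext:
P[1]: T = 0x24, S = E(K, T) = 0x70; 0x37 ⊕ 0x70 = 0x47.
P[2]: T = 0x25, S = E(K, T) = 0x50; 0x80 ⊕ 0x50 = 0xD0.
P[3]: T = 0x26, S = E(K, T) = 0x30; 0xCD ⊕ 0x30 = 0xFD.
Blocks that differ from the original plaintext: P[3].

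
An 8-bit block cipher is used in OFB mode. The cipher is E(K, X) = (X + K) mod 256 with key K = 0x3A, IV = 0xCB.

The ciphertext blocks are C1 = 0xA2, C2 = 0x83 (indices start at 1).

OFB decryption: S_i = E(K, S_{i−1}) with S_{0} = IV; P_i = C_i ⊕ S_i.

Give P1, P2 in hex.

P1: S = E(K, 0xCB) = 0x05; 0xA2 ⊕ 0x05 = 0xA7.
P2: S = E(K, 0x05) = 0x3F; 0x83 ⊕ 0x3F = 0xBC.

P1 = 0xA7, P2 = 0xBC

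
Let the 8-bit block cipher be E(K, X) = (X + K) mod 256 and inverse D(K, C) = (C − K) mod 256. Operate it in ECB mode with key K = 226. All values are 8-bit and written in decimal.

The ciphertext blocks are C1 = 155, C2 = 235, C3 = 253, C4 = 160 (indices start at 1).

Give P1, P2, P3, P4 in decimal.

ECB decryption: P_i = D(K, C_i).
P1: D(K, 155) = 185.
P2: D(K, 235) = 9.
P3: D(K, 253) = 27.
P4: D(K, 160) = 190.

P1 = 185, P2 = 9, P3 = 27, P4 = 190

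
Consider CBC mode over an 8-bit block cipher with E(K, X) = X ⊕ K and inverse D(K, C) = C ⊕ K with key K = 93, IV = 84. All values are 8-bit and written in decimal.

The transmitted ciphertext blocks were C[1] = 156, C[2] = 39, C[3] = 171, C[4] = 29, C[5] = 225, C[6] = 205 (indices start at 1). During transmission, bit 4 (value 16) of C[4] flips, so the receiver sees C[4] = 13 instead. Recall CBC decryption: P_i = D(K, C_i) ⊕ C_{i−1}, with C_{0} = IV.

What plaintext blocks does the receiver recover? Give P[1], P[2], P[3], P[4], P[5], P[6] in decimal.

Only C[4] changed, to 13. In CBC, a change in C_i garbles P_i and flips the same bit in P_{i+1}. Decrypting the received ciphertext:
P[1]: D(K, 156) = 193; 193 ⊕ 84 = 149.
P[2]: D(K, 39) = 122; 122 ⊕ 156 = 230.
P[3]: D(K, 171) = 246; 246 ⊕ 39 = 209.
P[4]: D(K, 13) = 80; 80 ⊕ 171 = 251.
P[5]: D(K, 225) = 188; 188 ⊕ 13 = 177.
P[6]: D(K, 205) = 144; 144 ⊕ 225 = 113.
Blocks that differ from the original plaintext: P[4], P[5].

P[1] = 149, P[2] = 230, P[3] = 209, P[4] = 251, P[5] = 177, P[6] = 113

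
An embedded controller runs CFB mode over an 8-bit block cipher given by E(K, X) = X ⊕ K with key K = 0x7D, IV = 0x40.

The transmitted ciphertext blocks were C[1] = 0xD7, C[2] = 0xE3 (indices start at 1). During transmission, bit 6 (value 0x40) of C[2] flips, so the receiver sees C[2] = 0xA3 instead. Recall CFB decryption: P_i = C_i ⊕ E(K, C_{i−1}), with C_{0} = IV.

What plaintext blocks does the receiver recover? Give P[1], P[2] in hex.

P[1] = 0xEA, P[2] = 0x09

Only C[2] changed, to 0xA3. In CFB, a change in C_i flips the same bit in P_i and garbles P_{i+1}. Decrypting the received ciphertext:
P[1]: E(K, 0x40) = 0x3D; 0xD7 ⊕ 0x3D = 0xEA.
P[2]: E(K, 0xD7) = 0xAA; 0xA3 ⊕ 0xAA = 0x09.
Blocks that differ from the original plaintext: P[2].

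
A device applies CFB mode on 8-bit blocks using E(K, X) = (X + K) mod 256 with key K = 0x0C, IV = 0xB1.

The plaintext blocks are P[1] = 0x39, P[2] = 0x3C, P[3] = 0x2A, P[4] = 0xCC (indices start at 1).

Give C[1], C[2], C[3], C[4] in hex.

CFB encryption: C_i = P_i ⊕ E(K, C_{i−1}), with C_{0} = IV.
C[1]: E(K, 0xB1) = 0xBD; 0x39 ⊕ 0xBD = 0x84.
C[2]: E(K, 0x84) = 0x90; 0x3C ⊕ 0x90 = 0xAC.
C[3]: E(K, 0xAC) = 0xB8; 0x2A ⊕ 0xB8 = 0x92.
C[4]: E(K, 0x92) = 0x9E; 0xCC ⊕ 0x9E = 0x52.

C[1] = 0x84, C[2] = 0xAC, C[3] = 0x92, C[4] = 0x52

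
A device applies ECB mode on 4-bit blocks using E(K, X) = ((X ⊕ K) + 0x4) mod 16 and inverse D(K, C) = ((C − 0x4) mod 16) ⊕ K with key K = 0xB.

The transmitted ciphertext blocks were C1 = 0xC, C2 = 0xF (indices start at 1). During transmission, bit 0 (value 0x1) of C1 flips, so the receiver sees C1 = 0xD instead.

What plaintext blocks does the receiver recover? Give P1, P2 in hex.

P1 = 0x2, P2 = 0x0

ECB decryption: P_i = D(K, C_i).
Only C1 changed, to 0xD. In ECB, a change in C_i affects only P_i. Decrypting the received ciphertext:
P1: D(K, 0xD) = 0x2.
P2: D(K, 0xF) = 0x0.
Blocks that differ from the original plaintext: P1.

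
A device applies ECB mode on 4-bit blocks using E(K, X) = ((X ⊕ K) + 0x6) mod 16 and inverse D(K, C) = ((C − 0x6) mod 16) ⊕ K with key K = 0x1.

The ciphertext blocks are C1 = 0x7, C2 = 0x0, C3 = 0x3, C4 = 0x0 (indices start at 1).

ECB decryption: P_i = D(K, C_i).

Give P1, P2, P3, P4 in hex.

P1 = 0x0, P2 = 0xB, P3 = 0xC, P4 = 0xB

P1: D(K, 0x7) = 0x0.
P2: D(K, 0x0) = 0xB.
P3: D(K, 0x3) = 0xC.
P4: D(K, 0x0) = 0xB.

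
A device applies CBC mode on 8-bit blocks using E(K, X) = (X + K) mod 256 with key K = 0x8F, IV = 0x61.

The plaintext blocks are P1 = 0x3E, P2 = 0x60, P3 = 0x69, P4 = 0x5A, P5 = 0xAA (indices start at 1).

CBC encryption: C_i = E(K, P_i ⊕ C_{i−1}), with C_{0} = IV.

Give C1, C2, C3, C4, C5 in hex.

C1 = 0xEE, C2 = 0x1D, C3 = 0x03, C4 = 0xE8, C5 = 0xD1

C1: P1 ⊕ 0x61 = 0x5F; E(K, 0x5F) = 0xEE.
C2: P2 ⊕ 0xEE = 0x8E; E(K, 0x8E) = 0x1D.
C3: P3 ⊕ 0x1D = 0x74; E(K, 0x74) = 0x03.
C4: P4 ⊕ 0x03 = 0x59; E(K, 0x59) = 0xE8.
C5: P5 ⊕ 0xE8 = 0x42; E(K, 0x42) = 0xD1.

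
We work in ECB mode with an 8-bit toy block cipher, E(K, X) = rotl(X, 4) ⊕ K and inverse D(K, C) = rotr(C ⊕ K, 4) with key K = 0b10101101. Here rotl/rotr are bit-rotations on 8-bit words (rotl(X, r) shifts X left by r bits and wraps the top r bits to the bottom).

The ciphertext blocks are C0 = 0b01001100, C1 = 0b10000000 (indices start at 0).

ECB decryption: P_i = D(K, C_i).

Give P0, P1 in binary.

P0 = 0b00011110, P1 = 0b11010010

P0: D(K, 0b01001100) = 0b00011110.
P1: D(K, 0b10000000) = 0b11010010.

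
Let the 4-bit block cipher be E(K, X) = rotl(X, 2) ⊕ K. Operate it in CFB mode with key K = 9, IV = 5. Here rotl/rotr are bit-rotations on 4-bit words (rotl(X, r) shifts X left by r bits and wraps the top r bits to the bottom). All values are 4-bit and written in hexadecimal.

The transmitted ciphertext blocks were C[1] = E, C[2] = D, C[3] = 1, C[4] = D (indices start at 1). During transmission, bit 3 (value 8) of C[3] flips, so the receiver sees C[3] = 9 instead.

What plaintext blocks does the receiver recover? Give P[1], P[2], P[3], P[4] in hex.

CFB decryption: P_i = C_i ⊕ E(K, C_{i−1}), with C_{0} = IV.
Only C[3] changed, to 9. In CFB, a change in C_i flips the same bit in P_i and garbles P_{i+1}. Decrypting the received ciphertext:
P[1]: E(K, 5) = C; E ⊕ C = 2.
P[2]: E(K, E) = 2; D ⊕ 2 = F.
P[3]: E(K, D) = E; 9 ⊕ E = 7.
P[4]: E(K, 9) = F; D ⊕ F = 2.
Blocks that differ from the original plaintext: P[3], P[4].

P[1] = 2, P[2] = F, P[3] = 7, P[4] = 2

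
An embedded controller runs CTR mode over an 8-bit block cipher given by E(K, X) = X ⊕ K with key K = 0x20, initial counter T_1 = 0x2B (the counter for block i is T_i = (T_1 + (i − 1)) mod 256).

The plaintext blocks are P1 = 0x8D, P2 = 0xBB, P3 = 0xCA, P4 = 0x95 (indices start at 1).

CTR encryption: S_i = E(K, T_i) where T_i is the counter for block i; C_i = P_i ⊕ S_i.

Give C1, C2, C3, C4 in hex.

C1: T = 0x2B, S = E(K, T) = 0x0B; 0x8D ⊕ 0x0B = 0x86.
C2: T = 0x2C, S = E(K, T) = 0x0C; 0xBB ⊕ 0x0C = 0xB7.
C3: T = 0x2D, S = E(K, T) = 0x0D; 0xCA ⊕ 0x0D = 0xC7.
C4: T = 0x2E, S = E(K, T) = 0x0E; 0x95 ⊕ 0x0E = 0x9B.

C1 = 0x86, C2 = 0xB7, C3 = 0xC7, C4 = 0x9B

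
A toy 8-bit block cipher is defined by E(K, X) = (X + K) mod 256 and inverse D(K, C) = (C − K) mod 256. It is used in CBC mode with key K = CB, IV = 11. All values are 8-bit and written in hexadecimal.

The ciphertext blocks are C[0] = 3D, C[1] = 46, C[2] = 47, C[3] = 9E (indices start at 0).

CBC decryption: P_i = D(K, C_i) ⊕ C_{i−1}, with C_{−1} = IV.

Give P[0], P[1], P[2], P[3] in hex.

P[0] = 63, P[1] = 46, P[2] = 3A, P[3] = 94

P[0]: D(K, 3D) = 72; 72 ⊕ 11 = 63.
P[1]: D(K, 46) = 7B; 7B ⊕ 3D = 46.
P[2]: D(K, 47) = 7C; 7C ⊕ 46 = 3A.
P[3]: D(K, 9E) = D3; D3 ⊕ 47 = 94.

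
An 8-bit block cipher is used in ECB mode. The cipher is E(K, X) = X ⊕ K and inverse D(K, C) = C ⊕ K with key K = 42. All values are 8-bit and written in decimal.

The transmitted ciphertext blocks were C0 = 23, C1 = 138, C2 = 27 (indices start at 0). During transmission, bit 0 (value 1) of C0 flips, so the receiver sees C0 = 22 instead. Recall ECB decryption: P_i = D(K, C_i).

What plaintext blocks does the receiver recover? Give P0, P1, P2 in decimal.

P0 = 60, P1 = 160, P2 = 49

Only C0 changed, to 22. In ECB, a change in C_i affects only P_i. Decrypting the received ciphertext:
P0: D(K, 22) = 60.
P1: D(K, 138) = 160.
P2: D(K, 27) = 49.
Blocks that differ from the original plaintext: P0.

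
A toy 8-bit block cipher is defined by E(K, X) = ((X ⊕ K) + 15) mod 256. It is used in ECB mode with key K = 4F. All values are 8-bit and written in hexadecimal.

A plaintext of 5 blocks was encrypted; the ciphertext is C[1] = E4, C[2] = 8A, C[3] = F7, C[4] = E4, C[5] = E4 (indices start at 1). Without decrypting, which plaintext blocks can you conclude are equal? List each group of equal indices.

P[1] = P[4] = P[5]

ECB encrypts each block independently with the same key, so equal ciphertext blocks imply equal plaintext blocks.
C[1] = C[4] = C[5] = E4, so P[1] = P[4] = P[5].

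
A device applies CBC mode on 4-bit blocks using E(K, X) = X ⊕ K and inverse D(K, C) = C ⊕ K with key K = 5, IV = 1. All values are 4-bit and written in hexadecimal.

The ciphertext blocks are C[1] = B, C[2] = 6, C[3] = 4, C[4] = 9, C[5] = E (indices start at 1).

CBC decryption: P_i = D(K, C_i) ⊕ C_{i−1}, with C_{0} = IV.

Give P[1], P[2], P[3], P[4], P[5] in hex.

P[1] = F, P[2] = 8, P[3] = 7, P[4] = 8, P[5] = 2

P[1]: D(K, B) = E; E ⊕ 1 = F.
P[2]: D(K, 6) = 3; 3 ⊕ B = 8.
P[3]: D(K, 4) = 1; 1 ⊕ 6 = 7.
P[4]: D(K, 9) = C; C ⊕ 4 = 8.
P[5]: D(K, E) = B; B ⊕ 9 = 2.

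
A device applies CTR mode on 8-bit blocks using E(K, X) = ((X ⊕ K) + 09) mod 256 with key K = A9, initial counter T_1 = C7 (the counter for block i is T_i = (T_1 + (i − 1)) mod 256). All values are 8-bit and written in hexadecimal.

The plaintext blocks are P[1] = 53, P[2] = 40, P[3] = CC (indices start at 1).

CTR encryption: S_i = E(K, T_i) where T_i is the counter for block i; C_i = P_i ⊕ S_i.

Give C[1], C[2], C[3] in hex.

C[1]: T = C7, S = E(K, T) = 77; 53 ⊕ 77 = 24.
C[2]: T = C8, S = E(K, T) = 6A; 40 ⊕ 6A = 2A.
C[3]: T = C9, S = E(K, T) = 69; CC ⊕ 69 = A5.

C[1] = 24, C[2] = 2A, C[3] = A5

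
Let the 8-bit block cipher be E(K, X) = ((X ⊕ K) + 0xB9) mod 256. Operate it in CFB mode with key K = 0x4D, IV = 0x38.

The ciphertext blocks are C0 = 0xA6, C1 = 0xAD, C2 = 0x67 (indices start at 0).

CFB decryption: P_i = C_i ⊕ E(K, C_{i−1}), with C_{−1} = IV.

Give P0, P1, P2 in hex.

P0 = 0x88, P1 = 0x09, P2 = 0xFE

P0: E(K, 0x38) = 0x2E; 0xA6 ⊕ 0x2E = 0x88.
P1: E(K, 0xA6) = 0xA4; 0xAD ⊕ 0xA4 = 0x09.
P2: E(K, 0xAD) = 0x99; 0x67 ⊕ 0x99 = 0xFE.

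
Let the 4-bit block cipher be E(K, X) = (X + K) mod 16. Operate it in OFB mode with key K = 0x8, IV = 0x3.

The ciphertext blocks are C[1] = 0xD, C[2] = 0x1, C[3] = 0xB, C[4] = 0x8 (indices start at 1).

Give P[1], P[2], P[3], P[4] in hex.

P[1] = 0x6, P[2] = 0x2, P[3] = 0x0, P[4] = 0xB

OFB decryption: S_i = E(K, S_{i−1}) with S_{0} = IV; P_i = C_i ⊕ S_i.
P[1]: S = E(K, 0x3) = 0xB; 0xD ⊕ 0xB = 0x6.
P[2]: S = E(K, 0xB) = 0x3; 0x1 ⊕ 0x3 = 0x2.
P[3]: S = E(K, 0x3) = 0xB; 0xB ⊕ 0xB = 0x0.
P[4]: S = E(K, 0xB) = 0x3; 0x8 ⊕ 0x3 = 0xB.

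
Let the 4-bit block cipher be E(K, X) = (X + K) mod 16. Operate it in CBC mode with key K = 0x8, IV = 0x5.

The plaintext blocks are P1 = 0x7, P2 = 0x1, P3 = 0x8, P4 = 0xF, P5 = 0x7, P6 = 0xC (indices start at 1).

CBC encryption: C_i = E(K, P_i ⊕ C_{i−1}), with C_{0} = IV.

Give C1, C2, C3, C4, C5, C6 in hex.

C1: P1 ⊕ 0x5 = 0x2; E(K, 0x2) = 0xA.
C2: P2 ⊕ 0xA = 0xB; E(K, 0xB) = 0x3.
C3: P3 ⊕ 0x3 = 0xB; E(K, 0xB) = 0x3.
C4: P4 ⊕ 0x3 = 0xC; E(K, 0xC) = 0x4.
C5: P5 ⊕ 0x4 = 0x3; E(K, 0x3) = 0xB.
C6: P6 ⊕ 0xB = 0x7; E(K, 0x7) = 0xF.

C1 = 0xA, C2 = 0x3, C3 = 0x3, C4 = 0x4, C5 = 0xB, C6 = 0xF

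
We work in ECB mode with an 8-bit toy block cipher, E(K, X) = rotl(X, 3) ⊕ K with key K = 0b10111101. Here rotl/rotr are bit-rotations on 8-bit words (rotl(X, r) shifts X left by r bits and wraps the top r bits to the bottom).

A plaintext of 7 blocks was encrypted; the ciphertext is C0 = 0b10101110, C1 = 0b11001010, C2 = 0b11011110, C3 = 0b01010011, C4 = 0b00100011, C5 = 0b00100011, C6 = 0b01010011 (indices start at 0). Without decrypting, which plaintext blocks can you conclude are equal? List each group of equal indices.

ECB encrypts each block independently with the same key, so equal ciphertext blocks imply equal plaintext blocks.
C3 = C6 = 0b01010011, so P3 = P6.
C4 = C5 = 0b00100011, so P4 = P5.

P3 = P6; P4 = P5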